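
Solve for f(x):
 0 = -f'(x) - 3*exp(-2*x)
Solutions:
 f(x) = C1 + 3*exp(-2*x)/2


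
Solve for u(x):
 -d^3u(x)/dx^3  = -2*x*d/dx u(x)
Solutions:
 u(x) = C1 + Integral(C2*airyai(2^(1/3)*x) + C3*airybi(2^(1/3)*x), x)


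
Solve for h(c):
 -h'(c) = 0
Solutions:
 h(c) = C1


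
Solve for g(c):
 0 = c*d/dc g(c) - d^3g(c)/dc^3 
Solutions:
 g(c) = C1 + Integral(C2*airyai(c) + C3*airybi(c), c)


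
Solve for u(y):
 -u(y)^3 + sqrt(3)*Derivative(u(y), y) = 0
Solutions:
 u(y) = -sqrt(6)*sqrt(-1/(C1 + sqrt(3)*y))/2
 u(y) = sqrt(6)*sqrt(-1/(C1 + sqrt(3)*y))/2


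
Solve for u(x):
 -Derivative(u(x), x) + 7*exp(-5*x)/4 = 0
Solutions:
 u(x) = C1 - 7*exp(-5*x)/20


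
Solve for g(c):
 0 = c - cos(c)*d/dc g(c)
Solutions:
 g(c) = C1 + Integral(c/cos(c), c)


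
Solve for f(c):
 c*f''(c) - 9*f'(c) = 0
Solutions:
 f(c) = C1 + C2*c^10


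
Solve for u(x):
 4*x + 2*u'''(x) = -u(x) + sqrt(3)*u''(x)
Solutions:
 u(x) = C1*exp(x*(3^(2/3)/(-sqrt(3) + sqrt(-3 + (18 - sqrt(3))^2) + 18)^(1/3) + 2*sqrt(3) + 3^(1/3)*(-sqrt(3) + sqrt(-3 + (18 - sqrt(3))^2) + 18)^(1/3))/12)*sin(3^(1/6)*x*(-3^(2/3)*(-sqrt(3) + sqrt(-3 + (18 - sqrt(3))^2) + 18)^(1/3) + 3/(-sqrt(3) + sqrt(-3 + (18 - sqrt(3))^2) + 18)^(1/3))/12) + C2*exp(x*(3^(2/3)/(-sqrt(3) + sqrt(-3 + (18 - sqrt(3))^2) + 18)^(1/3) + 2*sqrt(3) + 3^(1/3)*(-sqrt(3) + sqrt(-3 + (18 - sqrt(3))^2) + 18)^(1/3))/12)*cos(3^(1/6)*x*(-3^(2/3)*(-sqrt(3) + sqrt(-3 + (18 - sqrt(3))^2) + 18)^(1/3) + 3/(-sqrt(3) + sqrt(-3 + (18 - sqrt(3))^2) + 18)^(1/3))/12) + C3*exp(x*(-3^(1/3)*(-sqrt(3) + sqrt(-3 + (18 - sqrt(3))^2) + 18)^(1/3) - 3^(2/3)/(-sqrt(3) + sqrt(-3 + (18 - sqrt(3))^2) + 18)^(1/3) + sqrt(3))/6) - 4*x


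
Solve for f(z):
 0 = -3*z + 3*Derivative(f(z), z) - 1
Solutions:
 f(z) = C1 + z^2/2 + z/3


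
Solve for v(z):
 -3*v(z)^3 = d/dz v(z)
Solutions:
 v(z) = -sqrt(2)*sqrt(-1/(C1 - 3*z))/2
 v(z) = sqrt(2)*sqrt(-1/(C1 - 3*z))/2


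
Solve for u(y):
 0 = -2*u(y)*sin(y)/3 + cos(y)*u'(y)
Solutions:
 u(y) = C1/cos(y)^(2/3)


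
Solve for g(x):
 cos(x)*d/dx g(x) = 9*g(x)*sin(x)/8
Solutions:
 g(x) = C1/cos(x)^(9/8)


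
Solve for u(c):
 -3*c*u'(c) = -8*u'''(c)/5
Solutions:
 u(c) = C1 + Integral(C2*airyai(15^(1/3)*c/2) + C3*airybi(15^(1/3)*c/2), c)


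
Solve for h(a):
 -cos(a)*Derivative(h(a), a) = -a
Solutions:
 h(a) = C1 + Integral(a/cos(a), a)


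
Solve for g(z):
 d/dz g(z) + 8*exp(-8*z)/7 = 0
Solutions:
 g(z) = C1 + exp(-8*z)/7


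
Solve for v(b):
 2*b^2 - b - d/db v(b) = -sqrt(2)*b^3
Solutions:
 v(b) = C1 + sqrt(2)*b^4/4 + 2*b^3/3 - b^2/2


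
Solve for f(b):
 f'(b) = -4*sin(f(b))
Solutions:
 f(b) = -acos((-C1 - exp(8*b))/(C1 - exp(8*b))) + 2*pi
 f(b) = acos((-C1 - exp(8*b))/(C1 - exp(8*b)))


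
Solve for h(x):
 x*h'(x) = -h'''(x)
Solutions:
 h(x) = C1 + Integral(C2*airyai(-x) + C3*airybi(-x), x)


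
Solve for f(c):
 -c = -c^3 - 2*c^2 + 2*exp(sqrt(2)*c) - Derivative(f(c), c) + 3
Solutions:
 f(c) = C1 - c^4/4 - 2*c^3/3 + c^2/2 + 3*c + sqrt(2)*exp(sqrt(2)*c)


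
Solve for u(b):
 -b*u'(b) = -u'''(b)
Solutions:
 u(b) = C1 + Integral(C2*airyai(b) + C3*airybi(b), b)


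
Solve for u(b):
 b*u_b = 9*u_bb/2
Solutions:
 u(b) = C1 + C2*erfi(b/3)


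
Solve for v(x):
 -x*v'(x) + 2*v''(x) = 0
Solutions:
 v(x) = C1 + C2*erfi(x/2)


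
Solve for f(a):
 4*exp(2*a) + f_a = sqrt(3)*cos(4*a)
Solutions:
 f(a) = C1 - 2*exp(2*a) + sqrt(3)*sin(4*a)/4


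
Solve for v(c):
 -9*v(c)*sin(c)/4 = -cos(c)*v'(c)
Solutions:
 v(c) = C1/cos(c)^(9/4)


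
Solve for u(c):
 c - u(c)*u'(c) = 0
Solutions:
 u(c) = -sqrt(C1 + c^2)
 u(c) = sqrt(C1 + c^2)


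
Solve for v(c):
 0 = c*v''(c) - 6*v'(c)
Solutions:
 v(c) = C1 + C2*c^7


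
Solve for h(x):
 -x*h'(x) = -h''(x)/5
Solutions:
 h(x) = C1 + C2*erfi(sqrt(10)*x/2)


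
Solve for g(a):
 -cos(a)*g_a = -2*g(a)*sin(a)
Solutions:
 g(a) = C1/cos(a)^2


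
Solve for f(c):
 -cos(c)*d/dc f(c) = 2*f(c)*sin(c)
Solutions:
 f(c) = C1*cos(c)^2


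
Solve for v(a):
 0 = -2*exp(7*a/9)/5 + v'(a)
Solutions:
 v(a) = C1 + 18*exp(7*a/9)/35


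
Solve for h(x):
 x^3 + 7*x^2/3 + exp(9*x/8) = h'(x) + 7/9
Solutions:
 h(x) = C1 + x^4/4 + 7*x^3/9 - 7*x/9 + 8*exp(9*x/8)/9


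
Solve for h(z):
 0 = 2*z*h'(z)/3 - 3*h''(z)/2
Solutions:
 h(z) = C1 + C2*erfi(sqrt(2)*z/3)


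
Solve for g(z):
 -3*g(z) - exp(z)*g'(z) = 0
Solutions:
 g(z) = C1*exp(3*exp(-z))


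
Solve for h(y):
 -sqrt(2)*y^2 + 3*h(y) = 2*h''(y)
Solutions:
 h(y) = C1*exp(-sqrt(6)*y/2) + C2*exp(sqrt(6)*y/2) + sqrt(2)*y^2/3 + 4*sqrt(2)/9


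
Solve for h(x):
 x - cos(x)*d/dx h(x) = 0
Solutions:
 h(x) = C1 + Integral(x/cos(x), x)


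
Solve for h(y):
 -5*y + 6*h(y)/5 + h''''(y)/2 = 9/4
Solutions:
 h(y) = 25*y/6 + (C1*sin(3^(1/4)*5^(3/4)*y/5) + C2*cos(3^(1/4)*5^(3/4)*y/5))*exp(-3^(1/4)*5^(3/4)*y/5) + (C3*sin(3^(1/4)*5^(3/4)*y/5) + C4*cos(3^(1/4)*5^(3/4)*y/5))*exp(3^(1/4)*5^(3/4)*y/5) + 15/8


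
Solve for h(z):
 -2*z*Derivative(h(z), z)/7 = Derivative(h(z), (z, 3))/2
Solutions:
 h(z) = C1 + Integral(C2*airyai(-14^(2/3)*z/7) + C3*airybi(-14^(2/3)*z/7), z)


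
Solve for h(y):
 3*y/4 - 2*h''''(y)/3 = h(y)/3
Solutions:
 h(y) = 9*y/4 + (C1*sin(2^(1/4)*y/2) + C2*cos(2^(1/4)*y/2))*exp(-2^(1/4)*y/2) + (C3*sin(2^(1/4)*y/2) + C4*cos(2^(1/4)*y/2))*exp(2^(1/4)*y/2)


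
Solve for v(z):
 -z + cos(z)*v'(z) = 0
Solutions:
 v(z) = C1 + Integral(z/cos(z), z)


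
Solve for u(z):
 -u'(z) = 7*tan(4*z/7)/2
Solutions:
 u(z) = C1 + 49*log(cos(4*z/7))/8


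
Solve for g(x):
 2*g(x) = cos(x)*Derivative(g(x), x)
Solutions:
 g(x) = C1*(sin(x) + 1)/(sin(x) - 1)


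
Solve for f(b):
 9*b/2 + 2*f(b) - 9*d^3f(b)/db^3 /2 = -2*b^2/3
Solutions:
 f(b) = C3*exp(2^(2/3)*3^(1/3)*b/3) - b^2/3 - 9*b/4 + (C1*sin(2^(2/3)*3^(5/6)*b/6) + C2*cos(2^(2/3)*3^(5/6)*b/6))*exp(-2^(2/3)*3^(1/3)*b/6)


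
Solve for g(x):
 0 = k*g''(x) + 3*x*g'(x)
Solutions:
 g(x) = C1 + C2*sqrt(k)*erf(sqrt(6)*x*sqrt(1/k)/2)


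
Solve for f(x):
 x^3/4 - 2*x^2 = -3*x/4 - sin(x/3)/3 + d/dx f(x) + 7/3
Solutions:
 f(x) = C1 + x^4/16 - 2*x^3/3 + 3*x^2/8 - 7*x/3 - cos(x/3)


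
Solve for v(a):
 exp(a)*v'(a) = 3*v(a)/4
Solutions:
 v(a) = C1*exp(-3*exp(-a)/4)


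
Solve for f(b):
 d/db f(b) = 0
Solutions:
 f(b) = C1


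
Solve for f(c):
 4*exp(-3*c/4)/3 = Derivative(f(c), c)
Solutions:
 f(c) = C1 - 16*exp(-3*c/4)/9


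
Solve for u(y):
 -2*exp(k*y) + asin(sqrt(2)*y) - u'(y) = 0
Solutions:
 u(y) = C1 + y*asin(sqrt(2)*y) + sqrt(2)*sqrt(1 - 2*y^2)/2 - 2*Piecewise((exp(k*y)/k, Ne(k, 0)), (y, True))


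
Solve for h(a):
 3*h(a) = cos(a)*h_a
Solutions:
 h(a) = C1*(sin(a) + 1)^(3/2)/(sin(a) - 1)^(3/2)


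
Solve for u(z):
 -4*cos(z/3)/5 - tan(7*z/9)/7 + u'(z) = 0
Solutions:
 u(z) = C1 - 9*log(cos(7*z/9))/49 + 12*sin(z/3)/5


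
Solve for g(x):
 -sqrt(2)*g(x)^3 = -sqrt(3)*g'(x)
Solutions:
 g(x) = -sqrt(6)*sqrt(-1/(C1 + sqrt(6)*x))/2
 g(x) = sqrt(6)*sqrt(-1/(C1 + sqrt(6)*x))/2


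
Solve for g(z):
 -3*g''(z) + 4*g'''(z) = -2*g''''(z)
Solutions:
 g(z) = C1 + C2*z + C3*exp(-z*(1 + sqrt(10)/2)) + C4*exp(z*(-1 + sqrt(10)/2))


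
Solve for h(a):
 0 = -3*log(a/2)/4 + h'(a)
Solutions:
 h(a) = C1 + 3*a*log(a)/4 - 3*a/4 - 3*a*log(2)/4


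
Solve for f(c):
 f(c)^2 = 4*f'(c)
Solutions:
 f(c) = -4/(C1 + c)


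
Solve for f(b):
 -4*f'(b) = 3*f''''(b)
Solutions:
 f(b) = C1 + C4*exp(-6^(2/3)*b/3) + (C2*sin(2^(2/3)*3^(1/6)*b/2) + C3*cos(2^(2/3)*3^(1/6)*b/2))*exp(6^(2/3)*b/6)


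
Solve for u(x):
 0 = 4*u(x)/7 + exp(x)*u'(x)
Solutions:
 u(x) = C1*exp(4*exp(-x)/7)


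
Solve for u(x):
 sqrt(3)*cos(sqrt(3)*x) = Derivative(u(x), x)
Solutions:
 u(x) = C1 + sin(sqrt(3)*x)


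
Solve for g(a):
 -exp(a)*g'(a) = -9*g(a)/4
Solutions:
 g(a) = C1*exp(-9*exp(-a)/4)


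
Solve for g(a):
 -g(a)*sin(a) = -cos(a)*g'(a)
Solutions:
 g(a) = C1/cos(a)


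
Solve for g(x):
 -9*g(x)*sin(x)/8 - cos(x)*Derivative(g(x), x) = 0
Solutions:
 g(x) = C1*cos(x)^(9/8)


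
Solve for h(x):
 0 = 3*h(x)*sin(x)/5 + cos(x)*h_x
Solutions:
 h(x) = C1*cos(x)^(3/5)


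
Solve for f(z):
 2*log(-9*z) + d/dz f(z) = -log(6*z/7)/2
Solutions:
 f(z) = C1 - 5*z*log(z)/2 + z*(-log(486) + log(42)/2 + 5/2 - 2*I*pi)


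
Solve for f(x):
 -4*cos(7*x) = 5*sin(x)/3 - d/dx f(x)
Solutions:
 f(x) = C1 + 4*sin(7*x)/7 - 5*cos(x)/3


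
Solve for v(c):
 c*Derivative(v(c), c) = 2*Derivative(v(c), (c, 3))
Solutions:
 v(c) = C1 + Integral(C2*airyai(2^(2/3)*c/2) + C3*airybi(2^(2/3)*c/2), c)


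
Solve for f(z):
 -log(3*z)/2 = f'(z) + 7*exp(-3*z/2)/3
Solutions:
 f(z) = C1 - z*log(z)/2 + z*(1 - log(3))/2 + 14*exp(-3*z/2)/9


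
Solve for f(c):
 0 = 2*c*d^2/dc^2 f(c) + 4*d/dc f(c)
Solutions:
 f(c) = C1 + C2/c


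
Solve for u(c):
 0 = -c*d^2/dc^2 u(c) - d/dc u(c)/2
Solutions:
 u(c) = C1 + C2*sqrt(c)


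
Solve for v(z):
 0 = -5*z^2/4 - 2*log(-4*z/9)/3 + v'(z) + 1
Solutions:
 v(z) = C1 + 5*z^3/12 + 2*z*log(-z)/3 + z*(-5 - 4*log(3) + 4*log(2))/3


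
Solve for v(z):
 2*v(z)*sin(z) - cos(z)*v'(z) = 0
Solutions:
 v(z) = C1/cos(z)^2


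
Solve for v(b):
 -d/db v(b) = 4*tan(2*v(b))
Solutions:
 v(b) = -asin(C1*exp(-8*b))/2 + pi/2
 v(b) = asin(C1*exp(-8*b))/2


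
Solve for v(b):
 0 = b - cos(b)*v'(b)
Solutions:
 v(b) = C1 + Integral(b/cos(b), b)


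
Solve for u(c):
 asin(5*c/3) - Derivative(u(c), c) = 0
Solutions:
 u(c) = C1 + c*asin(5*c/3) + sqrt(9 - 25*c^2)/5


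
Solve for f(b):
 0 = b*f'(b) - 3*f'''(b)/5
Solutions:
 f(b) = C1 + Integral(C2*airyai(3^(2/3)*5^(1/3)*b/3) + C3*airybi(3^(2/3)*5^(1/3)*b/3), b)


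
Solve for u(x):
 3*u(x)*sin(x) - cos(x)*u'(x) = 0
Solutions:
 u(x) = C1/cos(x)^3


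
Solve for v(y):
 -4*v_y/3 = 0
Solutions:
 v(y) = C1


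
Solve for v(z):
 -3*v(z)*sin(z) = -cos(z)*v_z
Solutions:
 v(z) = C1/cos(z)^3


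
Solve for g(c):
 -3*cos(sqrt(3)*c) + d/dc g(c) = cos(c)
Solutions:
 g(c) = C1 + sin(c) + sqrt(3)*sin(sqrt(3)*c)


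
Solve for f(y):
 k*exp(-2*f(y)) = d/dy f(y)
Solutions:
 f(y) = log(-sqrt(C1 + 2*k*y))
 f(y) = log(C1 + 2*k*y)/2


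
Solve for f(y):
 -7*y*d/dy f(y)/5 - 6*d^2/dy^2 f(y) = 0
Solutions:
 f(y) = C1 + C2*erf(sqrt(105)*y/30)


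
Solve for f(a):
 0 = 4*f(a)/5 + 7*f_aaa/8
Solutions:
 f(a) = C3*exp(-2*70^(2/3)*a/35) + (C1*sin(sqrt(3)*70^(2/3)*a/35) + C2*cos(sqrt(3)*70^(2/3)*a/35))*exp(70^(2/3)*a/35)


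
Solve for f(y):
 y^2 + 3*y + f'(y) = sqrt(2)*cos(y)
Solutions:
 f(y) = C1 - y^3/3 - 3*y^2/2 + sqrt(2)*sin(y)


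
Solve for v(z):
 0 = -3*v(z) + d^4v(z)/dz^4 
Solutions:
 v(z) = C1*exp(-3^(1/4)*z) + C2*exp(3^(1/4)*z) + C3*sin(3^(1/4)*z) + C4*cos(3^(1/4)*z)


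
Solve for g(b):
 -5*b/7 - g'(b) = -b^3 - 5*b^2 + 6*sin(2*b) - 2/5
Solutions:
 g(b) = C1 + b^4/4 + 5*b^3/3 - 5*b^2/14 + 2*b/5 + 3*cos(2*b)


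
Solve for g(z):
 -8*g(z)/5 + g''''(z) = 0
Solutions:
 g(z) = C1*exp(-10^(3/4)*z/5) + C2*exp(10^(3/4)*z/5) + C3*sin(10^(3/4)*z/5) + C4*cos(10^(3/4)*z/5)


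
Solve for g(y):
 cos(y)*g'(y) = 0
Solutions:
 g(y) = C1


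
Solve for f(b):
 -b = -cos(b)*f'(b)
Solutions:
 f(b) = C1 + Integral(b/cos(b), b)


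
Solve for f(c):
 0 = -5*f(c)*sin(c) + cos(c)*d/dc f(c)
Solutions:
 f(c) = C1/cos(c)^5


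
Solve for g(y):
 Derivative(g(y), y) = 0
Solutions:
 g(y) = C1


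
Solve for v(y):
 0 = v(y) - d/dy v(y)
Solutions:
 v(y) = C1*exp(y)


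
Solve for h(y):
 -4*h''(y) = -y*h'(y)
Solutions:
 h(y) = C1 + C2*erfi(sqrt(2)*y/4)


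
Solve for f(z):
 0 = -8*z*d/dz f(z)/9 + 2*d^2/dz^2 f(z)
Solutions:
 f(z) = C1 + C2*erfi(sqrt(2)*z/3)


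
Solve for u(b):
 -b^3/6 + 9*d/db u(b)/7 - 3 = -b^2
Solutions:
 u(b) = C1 + 7*b^4/216 - 7*b^3/27 + 7*b/3


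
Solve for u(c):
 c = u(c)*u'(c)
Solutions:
 u(c) = -sqrt(C1 + c^2)
 u(c) = sqrt(C1 + c^2)


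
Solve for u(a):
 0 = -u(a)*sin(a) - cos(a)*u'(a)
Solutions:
 u(a) = C1*cos(a)


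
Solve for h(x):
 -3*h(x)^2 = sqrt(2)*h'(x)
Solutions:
 h(x) = 2/(C1 + 3*sqrt(2)*x)


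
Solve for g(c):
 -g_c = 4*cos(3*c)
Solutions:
 g(c) = C1 - 4*sin(3*c)/3


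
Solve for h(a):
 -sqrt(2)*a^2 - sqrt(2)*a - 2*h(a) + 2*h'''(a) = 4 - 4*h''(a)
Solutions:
 h(a) = C1*exp(-a) + C2*exp(a*(-1 + sqrt(5))/2) + C3*exp(-a*(1 + sqrt(5))/2) - sqrt(2)*a^2/2 - sqrt(2)*a/2 - 2*sqrt(2) - 2


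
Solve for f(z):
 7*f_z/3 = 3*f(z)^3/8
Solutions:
 f(z) = -2*sqrt(7)*sqrt(-1/(C1 + 9*z))
 f(z) = 2*sqrt(7)*sqrt(-1/(C1 + 9*z))


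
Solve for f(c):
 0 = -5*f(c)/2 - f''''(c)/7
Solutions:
 f(c) = (C1*sin(70^(1/4)*c/2) + C2*cos(70^(1/4)*c/2))*exp(-70^(1/4)*c/2) + (C3*sin(70^(1/4)*c/2) + C4*cos(70^(1/4)*c/2))*exp(70^(1/4)*c/2)


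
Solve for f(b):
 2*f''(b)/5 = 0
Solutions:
 f(b) = C1 + C2*b


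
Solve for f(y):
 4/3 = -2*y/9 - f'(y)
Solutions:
 f(y) = C1 - y^2/9 - 4*y/3


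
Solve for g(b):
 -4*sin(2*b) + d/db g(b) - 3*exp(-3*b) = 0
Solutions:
 g(b) = C1 - 2*cos(2*b) - exp(-3*b)


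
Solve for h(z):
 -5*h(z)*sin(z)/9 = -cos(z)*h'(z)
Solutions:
 h(z) = C1/cos(z)^(5/9)


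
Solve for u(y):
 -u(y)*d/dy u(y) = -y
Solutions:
 u(y) = -sqrt(C1 + y^2)
 u(y) = sqrt(C1 + y^2)


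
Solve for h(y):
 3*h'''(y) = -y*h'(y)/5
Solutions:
 h(y) = C1 + Integral(C2*airyai(-15^(2/3)*y/15) + C3*airybi(-15^(2/3)*y/15), y)


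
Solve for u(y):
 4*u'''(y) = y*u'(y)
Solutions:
 u(y) = C1 + Integral(C2*airyai(2^(1/3)*y/2) + C3*airybi(2^(1/3)*y/2), y)


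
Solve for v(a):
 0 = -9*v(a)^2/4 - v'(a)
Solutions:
 v(a) = 4/(C1 + 9*a)


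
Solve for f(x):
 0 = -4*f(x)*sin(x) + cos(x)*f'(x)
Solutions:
 f(x) = C1/cos(x)^4


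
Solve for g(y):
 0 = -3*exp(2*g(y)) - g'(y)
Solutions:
 g(y) = log(-sqrt(-1/(C1 - 3*y))) - log(2)/2
 g(y) = log(-1/(C1 - 3*y))/2 - log(2)/2


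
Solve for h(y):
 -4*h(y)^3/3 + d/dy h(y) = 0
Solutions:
 h(y) = -sqrt(6)*sqrt(-1/(C1 + 4*y))/2
 h(y) = sqrt(6)*sqrt(-1/(C1 + 4*y))/2


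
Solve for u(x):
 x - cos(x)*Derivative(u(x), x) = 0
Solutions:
 u(x) = C1 + Integral(x/cos(x), x)


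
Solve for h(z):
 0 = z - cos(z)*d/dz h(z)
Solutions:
 h(z) = C1 + Integral(z/cos(z), z)


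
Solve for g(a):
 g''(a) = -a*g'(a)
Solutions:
 g(a) = C1 + C2*erf(sqrt(2)*a/2)


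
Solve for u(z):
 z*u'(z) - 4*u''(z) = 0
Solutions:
 u(z) = C1 + C2*erfi(sqrt(2)*z/4)


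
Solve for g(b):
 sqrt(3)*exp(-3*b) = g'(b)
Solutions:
 g(b) = C1 - sqrt(3)*exp(-3*b)/3


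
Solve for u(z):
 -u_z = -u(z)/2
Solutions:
 u(z) = C1*exp(z/2)


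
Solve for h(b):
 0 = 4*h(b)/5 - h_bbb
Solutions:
 h(b) = C3*exp(10^(2/3)*b/5) + (C1*sin(10^(2/3)*sqrt(3)*b/10) + C2*cos(10^(2/3)*sqrt(3)*b/10))*exp(-10^(2/3)*b/10)


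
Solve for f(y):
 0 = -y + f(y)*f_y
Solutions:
 f(y) = -sqrt(C1 + y^2)
 f(y) = sqrt(C1 + y^2)


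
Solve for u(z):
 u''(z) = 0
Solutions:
 u(z) = C1 + C2*z


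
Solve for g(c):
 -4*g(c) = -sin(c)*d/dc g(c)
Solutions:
 g(c) = C1*(cos(c)^2 - 2*cos(c) + 1)/(cos(c)^2 + 2*cos(c) + 1)


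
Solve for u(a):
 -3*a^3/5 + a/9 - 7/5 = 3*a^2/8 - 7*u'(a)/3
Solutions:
 u(a) = C1 + 9*a^4/140 + 3*a^3/56 - a^2/42 + 3*a/5


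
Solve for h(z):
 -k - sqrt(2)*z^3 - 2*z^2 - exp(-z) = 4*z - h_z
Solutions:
 h(z) = C1 + k*z + sqrt(2)*z^4/4 + 2*z^3/3 + 2*z^2 - exp(-z)


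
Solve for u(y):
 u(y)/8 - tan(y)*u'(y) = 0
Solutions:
 u(y) = C1*sin(y)^(1/8)


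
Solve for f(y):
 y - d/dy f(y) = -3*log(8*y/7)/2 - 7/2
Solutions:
 f(y) = C1 + y^2/2 + 3*y*log(y)/2 - 2*y*log(7) + y*log(14)/2 + 2*y + 4*y*log(2)


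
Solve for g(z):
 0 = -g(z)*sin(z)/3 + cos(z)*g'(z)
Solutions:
 g(z) = C1/cos(z)^(1/3)


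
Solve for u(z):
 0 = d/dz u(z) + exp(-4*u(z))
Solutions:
 u(z) = log(-I*(C1 - 4*z)^(1/4))
 u(z) = log(I*(C1 - 4*z)^(1/4))
 u(z) = log(-(C1 - 4*z)^(1/4))
 u(z) = log(C1 - 4*z)/4


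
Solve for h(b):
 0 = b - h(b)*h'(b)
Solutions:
 h(b) = -sqrt(C1 + b^2)
 h(b) = sqrt(C1 + b^2)


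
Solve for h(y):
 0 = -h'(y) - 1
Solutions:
 h(y) = C1 - y


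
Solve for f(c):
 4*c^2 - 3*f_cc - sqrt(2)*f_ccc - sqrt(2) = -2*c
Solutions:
 f(c) = C1 + C2*c + C3*exp(-3*sqrt(2)*c/2) + c^4/9 + c^3*(3 - 4*sqrt(2))/27 + c^2*(16 - 15*sqrt(2))/54


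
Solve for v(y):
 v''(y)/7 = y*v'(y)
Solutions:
 v(y) = C1 + C2*erfi(sqrt(14)*y/2)


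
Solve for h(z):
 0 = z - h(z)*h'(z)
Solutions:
 h(z) = -sqrt(C1 + z^2)
 h(z) = sqrt(C1 + z^2)


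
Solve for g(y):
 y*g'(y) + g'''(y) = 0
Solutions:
 g(y) = C1 + Integral(C2*airyai(-y) + C3*airybi(-y), y)


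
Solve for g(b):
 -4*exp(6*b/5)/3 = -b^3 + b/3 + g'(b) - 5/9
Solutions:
 g(b) = C1 + b^4/4 - b^2/6 + 5*b/9 - 10*exp(6*b/5)/9


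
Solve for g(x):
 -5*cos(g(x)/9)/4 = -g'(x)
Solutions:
 -5*x/4 - 9*log(sin(g(x)/9) - 1)/2 + 9*log(sin(g(x)/9) + 1)/2 = C1


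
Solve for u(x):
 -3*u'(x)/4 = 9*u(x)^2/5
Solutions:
 u(x) = 5/(C1 + 12*x)


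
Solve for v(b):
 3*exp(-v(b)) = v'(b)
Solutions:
 v(b) = log(C1 + 3*b)


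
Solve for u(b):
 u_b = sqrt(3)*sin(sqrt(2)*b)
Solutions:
 u(b) = C1 - sqrt(6)*cos(sqrt(2)*b)/2


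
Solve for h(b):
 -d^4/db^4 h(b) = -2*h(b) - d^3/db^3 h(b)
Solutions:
 h(b) = C1*exp(b*(-(17 + 3*sqrt(33))^(1/3) + 2/(17 + 3*sqrt(33))^(1/3) + 4)/6)*sin(sqrt(3)*b*(2/(17 + 3*sqrt(33))^(1/3) + (17 + 3*sqrt(33))^(1/3))/6) + C2*exp(b*(-(17 + 3*sqrt(33))^(1/3) + 2/(17 + 3*sqrt(33))^(1/3) + 4)/6)*cos(sqrt(3)*b*(2/(17 + 3*sqrt(33))^(1/3) + (17 + 3*sqrt(33))^(1/3))/6) + C3*exp(-b) + C4*exp(b*(-2/(17 + 3*sqrt(33))^(1/3) + 2 + (17 + 3*sqrt(33))^(1/3))/3)


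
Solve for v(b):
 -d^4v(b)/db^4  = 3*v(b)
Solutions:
 v(b) = (C1*sin(sqrt(2)*3^(1/4)*b/2) + C2*cos(sqrt(2)*3^(1/4)*b/2))*exp(-sqrt(2)*3^(1/4)*b/2) + (C3*sin(sqrt(2)*3^(1/4)*b/2) + C4*cos(sqrt(2)*3^(1/4)*b/2))*exp(sqrt(2)*3^(1/4)*b/2)


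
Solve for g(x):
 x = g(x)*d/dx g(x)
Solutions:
 g(x) = -sqrt(C1 + x^2)
 g(x) = sqrt(C1 + x^2)


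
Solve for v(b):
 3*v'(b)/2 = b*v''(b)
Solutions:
 v(b) = C1 + C2*b^(5/2)


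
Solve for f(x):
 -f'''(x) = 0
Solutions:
 f(x) = C1 + C2*x + C3*x^2


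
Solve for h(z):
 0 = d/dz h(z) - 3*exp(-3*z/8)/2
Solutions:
 h(z) = C1 - 4*exp(-3*z/8)


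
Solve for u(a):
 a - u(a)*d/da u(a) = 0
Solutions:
 u(a) = -sqrt(C1 + a^2)
 u(a) = sqrt(C1 + a^2)


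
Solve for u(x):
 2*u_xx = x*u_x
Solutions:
 u(x) = C1 + C2*erfi(x/2)


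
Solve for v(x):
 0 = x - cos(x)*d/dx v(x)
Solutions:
 v(x) = C1 + Integral(x/cos(x), x)


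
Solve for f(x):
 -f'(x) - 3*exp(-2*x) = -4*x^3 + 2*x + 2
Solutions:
 f(x) = C1 + x^4 - x^2 - 2*x + 3*exp(-2*x)/2


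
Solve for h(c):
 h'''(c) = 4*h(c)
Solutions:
 h(c) = C3*exp(2^(2/3)*c) + (C1*sin(2^(2/3)*sqrt(3)*c/2) + C2*cos(2^(2/3)*sqrt(3)*c/2))*exp(-2^(2/3)*c/2)


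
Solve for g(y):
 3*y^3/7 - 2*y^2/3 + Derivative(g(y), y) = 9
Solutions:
 g(y) = C1 - 3*y^4/28 + 2*y^3/9 + 9*y


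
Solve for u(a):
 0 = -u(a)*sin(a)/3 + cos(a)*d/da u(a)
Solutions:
 u(a) = C1/cos(a)^(1/3)


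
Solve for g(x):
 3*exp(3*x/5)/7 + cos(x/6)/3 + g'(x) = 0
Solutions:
 g(x) = C1 - 5*exp(3*x/5)/7 - 2*sin(x/6)


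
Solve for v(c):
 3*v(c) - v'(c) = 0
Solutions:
 v(c) = C1*exp(3*c)


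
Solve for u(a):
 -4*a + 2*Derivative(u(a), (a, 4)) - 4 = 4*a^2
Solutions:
 u(a) = C1 + C2*a + C3*a^2 + C4*a^3 + a^6/180 + a^5/60 + a^4/12


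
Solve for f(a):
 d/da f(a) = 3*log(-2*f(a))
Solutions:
 -Integral(1/(log(-_y) + log(2)), (_y, f(a)))/3 = C1 - a


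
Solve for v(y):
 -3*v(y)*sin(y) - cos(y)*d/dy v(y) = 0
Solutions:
 v(y) = C1*cos(y)^3


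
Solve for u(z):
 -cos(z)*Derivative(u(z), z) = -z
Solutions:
 u(z) = C1 + Integral(z/cos(z), z)


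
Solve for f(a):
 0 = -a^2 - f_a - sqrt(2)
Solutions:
 f(a) = C1 - a^3/3 - sqrt(2)*a


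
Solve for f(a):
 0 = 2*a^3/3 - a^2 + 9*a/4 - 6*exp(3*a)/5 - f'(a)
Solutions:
 f(a) = C1 + a^4/6 - a^3/3 + 9*a^2/8 - 2*exp(3*a)/5


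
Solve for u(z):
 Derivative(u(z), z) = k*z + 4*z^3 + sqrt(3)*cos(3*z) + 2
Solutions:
 u(z) = C1 + k*z^2/2 + z^4 + 2*z + sqrt(3)*sin(3*z)/3


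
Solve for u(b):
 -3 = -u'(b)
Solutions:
 u(b) = C1 + 3*b


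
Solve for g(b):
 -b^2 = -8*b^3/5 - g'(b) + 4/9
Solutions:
 g(b) = C1 - 2*b^4/5 + b^3/3 + 4*b/9


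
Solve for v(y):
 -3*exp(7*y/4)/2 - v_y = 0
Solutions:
 v(y) = C1 - 6*exp(7*y/4)/7


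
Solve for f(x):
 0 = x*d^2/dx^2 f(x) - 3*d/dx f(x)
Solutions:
 f(x) = C1 + C2*x^4


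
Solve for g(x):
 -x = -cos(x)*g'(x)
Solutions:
 g(x) = C1 + Integral(x/cos(x), x)


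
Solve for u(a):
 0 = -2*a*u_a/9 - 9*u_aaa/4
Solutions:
 u(a) = C1 + Integral(C2*airyai(-2*3^(2/3)*a/9) + C3*airybi(-2*3^(2/3)*a/9), a)


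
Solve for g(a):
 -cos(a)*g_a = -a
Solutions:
 g(a) = C1 + Integral(a/cos(a), a)


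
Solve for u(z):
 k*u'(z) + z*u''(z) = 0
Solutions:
 u(z) = C1 + z^(1 - re(k))*(C2*sin(log(z)*Abs(im(k))) + C3*cos(log(z)*im(k)))


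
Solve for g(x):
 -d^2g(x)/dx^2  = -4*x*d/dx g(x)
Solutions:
 g(x) = C1 + C2*erfi(sqrt(2)*x)


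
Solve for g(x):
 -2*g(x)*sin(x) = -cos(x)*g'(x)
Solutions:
 g(x) = C1/cos(x)^2


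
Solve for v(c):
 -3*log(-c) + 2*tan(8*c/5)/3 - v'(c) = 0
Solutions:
 v(c) = C1 - 3*c*log(-c) + 3*c - 5*log(cos(8*c/5))/12


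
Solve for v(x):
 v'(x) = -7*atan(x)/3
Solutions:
 v(x) = C1 - 7*x*atan(x)/3 + 7*log(x^2 + 1)/6


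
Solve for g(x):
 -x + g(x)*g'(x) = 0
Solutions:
 g(x) = -sqrt(C1 + x^2)
 g(x) = sqrt(C1 + x^2)


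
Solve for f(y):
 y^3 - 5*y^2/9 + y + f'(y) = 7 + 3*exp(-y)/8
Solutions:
 f(y) = C1 - y^4/4 + 5*y^3/27 - y^2/2 + 7*y - 3*exp(-y)/8


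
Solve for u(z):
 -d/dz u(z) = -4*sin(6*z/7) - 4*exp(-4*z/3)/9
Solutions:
 u(z) = C1 - 14*cos(6*z/7)/3 - exp(-4*z/3)/3


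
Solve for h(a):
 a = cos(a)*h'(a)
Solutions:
 h(a) = C1 + Integral(a/cos(a), a)


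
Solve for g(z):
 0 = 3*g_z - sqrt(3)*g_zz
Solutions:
 g(z) = C1 + C2*exp(sqrt(3)*z)


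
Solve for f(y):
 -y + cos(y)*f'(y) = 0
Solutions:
 f(y) = C1 + Integral(y/cos(y), y)


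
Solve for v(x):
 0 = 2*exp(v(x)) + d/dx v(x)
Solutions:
 v(x) = log(1/(C1 + 2*x))


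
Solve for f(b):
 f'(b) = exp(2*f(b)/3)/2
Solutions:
 f(b) = 3*log(-sqrt(-1/(C1 + b))) + 3*log(3)/2
 f(b) = 3*log(-1/(C1 + b))/2 + 3*log(3)/2


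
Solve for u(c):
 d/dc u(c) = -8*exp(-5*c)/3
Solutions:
 u(c) = C1 + 8*exp(-5*c)/15


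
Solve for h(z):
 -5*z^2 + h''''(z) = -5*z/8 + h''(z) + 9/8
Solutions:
 h(z) = C1 + C2*z + C3*exp(-z) + C4*exp(z) - 5*z^4/12 + 5*z^3/48 - 89*z^2/16


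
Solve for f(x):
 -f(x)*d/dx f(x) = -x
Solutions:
 f(x) = -sqrt(C1 + x^2)
 f(x) = sqrt(C1 + x^2)


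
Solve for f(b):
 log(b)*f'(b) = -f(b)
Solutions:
 f(b) = C1*exp(-li(b))


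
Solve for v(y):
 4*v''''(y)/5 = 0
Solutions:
 v(y) = C1 + C2*y + C3*y^2 + C4*y^3


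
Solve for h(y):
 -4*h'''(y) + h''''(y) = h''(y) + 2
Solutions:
 h(y) = C1 + C2*y + C3*exp(y*(2 - sqrt(5))) + C4*exp(y*(2 + sqrt(5))) - y^2


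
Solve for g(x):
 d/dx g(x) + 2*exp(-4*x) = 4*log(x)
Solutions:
 g(x) = C1 + 4*x*log(x) - 4*x + exp(-4*x)/2


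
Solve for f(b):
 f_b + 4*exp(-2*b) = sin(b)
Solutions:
 f(b) = C1 - cos(b) + 2*exp(-2*b)


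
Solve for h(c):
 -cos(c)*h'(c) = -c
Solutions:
 h(c) = C1 + Integral(c/cos(c), c)


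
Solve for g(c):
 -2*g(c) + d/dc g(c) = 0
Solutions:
 g(c) = C1*exp(2*c)


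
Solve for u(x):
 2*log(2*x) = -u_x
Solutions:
 u(x) = C1 - 2*x*log(x) - x*log(4) + 2*x


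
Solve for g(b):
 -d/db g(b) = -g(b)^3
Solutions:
 g(b) = -sqrt(2)*sqrt(-1/(C1 + b))/2
 g(b) = sqrt(2)*sqrt(-1/(C1 + b))/2


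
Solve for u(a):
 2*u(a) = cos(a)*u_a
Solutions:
 u(a) = C1*(sin(a) + 1)/(sin(a) - 1)


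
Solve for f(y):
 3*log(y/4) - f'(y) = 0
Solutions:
 f(y) = C1 + 3*y*log(y) - y*log(64) - 3*y


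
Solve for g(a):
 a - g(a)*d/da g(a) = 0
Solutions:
 g(a) = -sqrt(C1 + a^2)
 g(a) = sqrt(C1 + a^2)


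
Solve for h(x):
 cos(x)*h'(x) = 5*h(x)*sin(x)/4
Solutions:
 h(x) = C1/cos(x)^(5/4)


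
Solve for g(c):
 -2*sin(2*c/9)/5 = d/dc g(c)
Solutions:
 g(c) = C1 + 9*cos(2*c/9)/5


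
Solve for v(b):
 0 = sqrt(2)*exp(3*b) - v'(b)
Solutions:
 v(b) = C1 + sqrt(2)*exp(3*b)/3


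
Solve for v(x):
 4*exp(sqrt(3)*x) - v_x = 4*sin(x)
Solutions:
 v(x) = C1 + 4*sqrt(3)*exp(sqrt(3)*x)/3 + 4*cos(x)


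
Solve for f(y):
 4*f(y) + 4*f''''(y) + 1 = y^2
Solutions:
 f(y) = y^2/4 + (C1*sin(sqrt(2)*y/2) + C2*cos(sqrt(2)*y/2))*exp(-sqrt(2)*y/2) + (C3*sin(sqrt(2)*y/2) + C4*cos(sqrt(2)*y/2))*exp(sqrt(2)*y/2) - 1/4


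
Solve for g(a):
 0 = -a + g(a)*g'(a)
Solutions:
 g(a) = -sqrt(C1 + a^2)
 g(a) = sqrt(C1 + a^2)


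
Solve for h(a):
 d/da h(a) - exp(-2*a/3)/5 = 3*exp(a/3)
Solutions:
 h(a) = C1 + 9*exp(a/3) - 3*exp(-2*a/3)/10


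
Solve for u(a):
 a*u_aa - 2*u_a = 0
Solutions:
 u(a) = C1 + C2*a^3


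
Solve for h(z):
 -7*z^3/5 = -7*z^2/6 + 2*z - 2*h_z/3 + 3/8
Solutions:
 h(z) = C1 + 21*z^4/40 - 7*z^3/12 + 3*z^2/2 + 9*z/16


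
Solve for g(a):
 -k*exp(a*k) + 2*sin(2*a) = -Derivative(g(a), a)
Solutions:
 g(a) = C1 + exp(a*k) + cos(2*a)


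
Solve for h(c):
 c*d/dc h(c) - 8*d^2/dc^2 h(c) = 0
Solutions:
 h(c) = C1 + C2*erfi(c/4)


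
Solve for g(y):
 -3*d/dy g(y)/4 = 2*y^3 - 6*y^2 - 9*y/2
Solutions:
 g(y) = C1 - 2*y^4/3 + 8*y^3/3 + 3*y^2


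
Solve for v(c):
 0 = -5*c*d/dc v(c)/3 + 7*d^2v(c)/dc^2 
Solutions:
 v(c) = C1 + C2*erfi(sqrt(210)*c/42)


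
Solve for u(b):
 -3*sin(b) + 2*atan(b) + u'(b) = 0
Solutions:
 u(b) = C1 - 2*b*atan(b) + log(b^2 + 1) - 3*cos(b)


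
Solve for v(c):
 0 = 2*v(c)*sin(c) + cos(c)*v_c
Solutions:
 v(c) = C1*cos(c)^2


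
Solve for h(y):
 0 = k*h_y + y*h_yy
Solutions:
 h(y) = C1 + y^(1 - re(k))*(C2*sin(log(y)*Abs(im(k))) + C3*cos(log(y)*im(k)))


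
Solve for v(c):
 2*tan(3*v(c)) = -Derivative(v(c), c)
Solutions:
 v(c) = -asin(C1*exp(-6*c))/3 + pi/3
 v(c) = asin(C1*exp(-6*c))/3


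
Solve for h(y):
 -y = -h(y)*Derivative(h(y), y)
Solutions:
 h(y) = -sqrt(C1 + y^2)
 h(y) = sqrt(C1 + y^2)


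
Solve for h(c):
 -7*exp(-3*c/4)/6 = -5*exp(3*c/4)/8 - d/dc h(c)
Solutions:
 h(c) = C1 - 5*exp(3*c/4)/6 - 14*exp(-3*c/4)/9


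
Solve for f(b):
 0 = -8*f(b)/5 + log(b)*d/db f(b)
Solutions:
 f(b) = C1*exp(8*li(b)/5)


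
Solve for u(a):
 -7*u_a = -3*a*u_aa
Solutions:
 u(a) = C1 + C2*a^(10/3)


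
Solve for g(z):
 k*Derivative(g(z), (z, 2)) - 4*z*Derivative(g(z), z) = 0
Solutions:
 g(z) = C1 + C2*erf(sqrt(2)*z*sqrt(-1/k))/sqrt(-1/k)


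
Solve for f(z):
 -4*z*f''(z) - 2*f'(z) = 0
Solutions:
 f(z) = C1 + C2*sqrt(z)


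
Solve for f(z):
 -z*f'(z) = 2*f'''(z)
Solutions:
 f(z) = C1 + Integral(C2*airyai(-2^(2/3)*z/2) + C3*airybi(-2^(2/3)*z/2), z)


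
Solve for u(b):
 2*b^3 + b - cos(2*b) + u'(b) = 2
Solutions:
 u(b) = C1 - b^4/2 - b^2/2 + 2*b + sin(2*b)/2


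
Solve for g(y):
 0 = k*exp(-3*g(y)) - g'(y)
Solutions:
 g(y) = log(C1 + 3*k*y)/3
 g(y) = log((-3^(1/3) - 3^(5/6)*I)*(C1 + k*y)^(1/3)/2)
 g(y) = log((-3^(1/3) + 3^(5/6)*I)*(C1 + k*y)^(1/3)/2)


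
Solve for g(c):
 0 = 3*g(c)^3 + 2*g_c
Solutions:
 g(c) = -sqrt(-1/(C1 - 3*c))
 g(c) = sqrt(-1/(C1 - 3*c))


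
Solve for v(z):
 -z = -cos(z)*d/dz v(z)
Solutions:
 v(z) = C1 + Integral(z/cos(z), z)


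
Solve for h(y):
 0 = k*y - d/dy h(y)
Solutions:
 h(y) = C1 + k*y^2/2


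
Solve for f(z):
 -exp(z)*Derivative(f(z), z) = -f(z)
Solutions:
 f(z) = C1*exp(-exp(-z))


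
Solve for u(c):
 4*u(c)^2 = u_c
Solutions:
 u(c) = -1/(C1 + 4*c)


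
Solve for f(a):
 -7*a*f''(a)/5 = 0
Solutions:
 f(a) = C1 + C2*a


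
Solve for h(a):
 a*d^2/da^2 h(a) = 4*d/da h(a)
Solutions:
 h(a) = C1 + C2*a^5


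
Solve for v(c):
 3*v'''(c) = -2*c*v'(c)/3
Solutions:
 v(c) = C1 + Integral(C2*airyai(-6^(1/3)*c/3) + C3*airybi(-6^(1/3)*c/3), c)


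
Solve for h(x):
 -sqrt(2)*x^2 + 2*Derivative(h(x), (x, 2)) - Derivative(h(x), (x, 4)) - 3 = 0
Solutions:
 h(x) = C1 + C2*x + C3*exp(-sqrt(2)*x) + C4*exp(sqrt(2)*x) + sqrt(2)*x^4/24 + x^2*(sqrt(2) + 3)/4


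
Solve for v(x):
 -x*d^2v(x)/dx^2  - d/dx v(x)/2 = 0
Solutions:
 v(x) = C1 + C2*sqrt(x)


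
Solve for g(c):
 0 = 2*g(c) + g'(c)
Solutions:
 g(c) = C1*exp(-2*c)


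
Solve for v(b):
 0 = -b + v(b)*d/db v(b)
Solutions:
 v(b) = -sqrt(C1 + b^2)
 v(b) = sqrt(C1 + b^2)


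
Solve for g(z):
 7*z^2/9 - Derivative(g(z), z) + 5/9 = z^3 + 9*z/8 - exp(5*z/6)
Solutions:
 g(z) = C1 - z^4/4 + 7*z^3/27 - 9*z^2/16 + 5*z/9 + 6*exp(5*z/6)/5


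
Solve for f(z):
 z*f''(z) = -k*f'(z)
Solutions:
 f(z) = C1 + z^(1 - re(k))*(C2*sin(log(z)*Abs(im(k))) + C3*cos(log(z)*im(k)))


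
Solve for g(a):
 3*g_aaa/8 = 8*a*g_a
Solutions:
 g(a) = C1 + Integral(C2*airyai(4*3^(2/3)*a/3) + C3*airybi(4*3^(2/3)*a/3), a)


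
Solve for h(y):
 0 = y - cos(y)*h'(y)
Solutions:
 h(y) = C1 + Integral(y/cos(y), y)


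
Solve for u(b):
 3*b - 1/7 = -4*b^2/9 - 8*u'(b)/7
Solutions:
 u(b) = C1 - 7*b^3/54 - 21*b^2/16 + b/8


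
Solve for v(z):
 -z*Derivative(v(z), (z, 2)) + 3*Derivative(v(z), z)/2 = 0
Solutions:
 v(z) = C1 + C2*z^(5/2)


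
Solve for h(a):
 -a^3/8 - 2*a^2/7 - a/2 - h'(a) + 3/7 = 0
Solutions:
 h(a) = C1 - a^4/32 - 2*a^3/21 - a^2/4 + 3*a/7


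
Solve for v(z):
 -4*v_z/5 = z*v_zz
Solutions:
 v(z) = C1 + C2*z^(1/5)


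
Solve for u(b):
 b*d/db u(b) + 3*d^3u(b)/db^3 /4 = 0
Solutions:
 u(b) = C1 + Integral(C2*airyai(-6^(2/3)*b/3) + C3*airybi(-6^(2/3)*b/3), b)


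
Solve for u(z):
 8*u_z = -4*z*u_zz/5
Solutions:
 u(z) = C1 + C2/z^9


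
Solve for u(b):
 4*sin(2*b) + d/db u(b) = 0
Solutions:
 u(b) = C1 + 2*cos(2*b)


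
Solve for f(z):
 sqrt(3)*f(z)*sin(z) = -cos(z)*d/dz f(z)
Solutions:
 f(z) = C1*cos(z)^(sqrt(3))


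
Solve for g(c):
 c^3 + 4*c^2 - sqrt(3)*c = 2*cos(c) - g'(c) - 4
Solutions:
 g(c) = C1 - c^4/4 - 4*c^3/3 + sqrt(3)*c^2/2 - 4*c + 2*sin(c)


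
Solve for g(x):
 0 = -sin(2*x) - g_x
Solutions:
 g(x) = C1 + cos(2*x)/2


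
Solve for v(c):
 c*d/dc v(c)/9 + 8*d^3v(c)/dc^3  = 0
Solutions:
 v(c) = C1 + Integral(C2*airyai(-3^(1/3)*c/6) + C3*airybi(-3^(1/3)*c/6), c)


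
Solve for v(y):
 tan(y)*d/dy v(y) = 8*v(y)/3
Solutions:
 v(y) = C1*sin(y)^(8/3)


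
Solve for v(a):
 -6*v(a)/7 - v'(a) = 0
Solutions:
 v(a) = C1*exp(-6*a/7)


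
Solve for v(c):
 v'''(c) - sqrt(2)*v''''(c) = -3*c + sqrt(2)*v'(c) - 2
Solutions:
 v(c) = C1 + C2*exp(c*(2^(2/3)/(-sqrt(2) + sqrt(-2 + (54 - sqrt(2))^2) + 54)^(1/3) + 2*sqrt(2) + 2^(1/3)*(-sqrt(2) + sqrt(-2 + (54 - sqrt(2))^2) + 54)^(1/3))/12)*sin(2^(1/3)*sqrt(3)*c*(-(-sqrt(2) + 2*sqrt(-1/2 + (27 - sqrt(2)/2)^2) + 54)^(1/3) + 2^(1/3)/(-sqrt(2) + 2*sqrt(-1/2 + (27 - sqrt(2)/2)^2) + 54)^(1/3))/12) + C3*exp(c*(2^(2/3)/(-sqrt(2) + sqrt(-2 + (54 - sqrt(2))^2) + 54)^(1/3) + 2*sqrt(2) + 2^(1/3)*(-sqrt(2) + sqrt(-2 + (54 - sqrt(2))^2) + 54)^(1/3))/12)*cos(2^(1/3)*sqrt(3)*c*(-(-sqrt(2) + 2*sqrt(-1/2 + (27 - sqrt(2)/2)^2) + 54)^(1/3) + 2^(1/3)/(-sqrt(2) + 2*sqrt(-1/2 + (27 - sqrt(2)/2)^2) + 54)^(1/3))/12) + C4*exp(c*(-2^(1/3)*(-sqrt(2) + sqrt(-2 + (54 - sqrt(2))^2) + 54)^(1/3) - 2^(2/3)/(-sqrt(2) + sqrt(-2 + (54 - sqrt(2))^2) + 54)^(1/3) + sqrt(2))/6) + 3*sqrt(2)*c^2/4 + sqrt(2)*c


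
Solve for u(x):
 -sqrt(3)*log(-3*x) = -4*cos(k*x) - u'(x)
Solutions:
 u(x) = C1 + sqrt(3)*x*(log(-x) - 1) + sqrt(3)*x*log(3) - 4*Piecewise((sin(k*x)/k, Ne(k, 0)), (x, True))


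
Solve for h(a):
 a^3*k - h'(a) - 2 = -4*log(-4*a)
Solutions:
 h(a) = C1 + a^4*k/4 + 4*a*log(-a) + 2*a*(-3 + 4*log(2))


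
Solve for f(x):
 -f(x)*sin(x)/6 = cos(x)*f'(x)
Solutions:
 f(x) = C1*cos(x)^(1/6)


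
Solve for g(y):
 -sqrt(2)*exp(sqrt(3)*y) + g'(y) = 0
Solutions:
 g(y) = C1 + sqrt(6)*exp(sqrt(3)*y)/3


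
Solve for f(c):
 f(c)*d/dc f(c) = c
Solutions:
 f(c) = -sqrt(C1 + c^2)
 f(c) = sqrt(C1 + c^2)


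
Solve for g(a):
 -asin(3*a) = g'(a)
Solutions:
 g(a) = C1 - a*asin(3*a) - sqrt(1 - 9*a^2)/3


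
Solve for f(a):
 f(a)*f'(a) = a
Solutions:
 f(a) = -sqrt(C1 + a^2)
 f(a) = sqrt(C1 + a^2)


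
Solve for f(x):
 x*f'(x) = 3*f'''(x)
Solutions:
 f(x) = C1 + Integral(C2*airyai(3^(2/3)*x/3) + C3*airybi(3^(2/3)*x/3), x)


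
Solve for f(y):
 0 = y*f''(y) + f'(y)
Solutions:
 f(y) = C1 + C2*log(y)


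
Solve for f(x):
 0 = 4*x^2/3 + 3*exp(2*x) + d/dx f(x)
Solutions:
 f(x) = C1 - 4*x^3/9 - 3*exp(2*x)/2


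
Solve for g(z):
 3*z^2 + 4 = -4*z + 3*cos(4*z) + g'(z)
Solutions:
 g(z) = C1 + z^3 + 2*z^2 + 4*z - 3*sin(4*z)/4


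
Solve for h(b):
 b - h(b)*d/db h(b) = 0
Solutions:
 h(b) = -sqrt(C1 + b^2)
 h(b) = sqrt(C1 + b^2)


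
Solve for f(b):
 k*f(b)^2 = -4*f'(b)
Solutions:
 f(b) = 4/(C1 + b*k)


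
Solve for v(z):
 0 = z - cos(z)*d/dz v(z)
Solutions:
 v(z) = C1 + Integral(z/cos(z), z)


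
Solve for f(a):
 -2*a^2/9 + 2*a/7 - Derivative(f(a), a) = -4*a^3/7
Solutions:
 f(a) = C1 + a^4/7 - 2*a^3/27 + a^2/7


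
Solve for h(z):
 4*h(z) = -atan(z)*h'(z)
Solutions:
 h(z) = C1*exp(-4*Integral(1/atan(z), z))


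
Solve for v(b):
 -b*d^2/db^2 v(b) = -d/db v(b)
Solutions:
 v(b) = C1 + C2*b^2


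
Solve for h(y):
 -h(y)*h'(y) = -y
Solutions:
 h(y) = -sqrt(C1 + y^2)
 h(y) = sqrt(C1 + y^2)


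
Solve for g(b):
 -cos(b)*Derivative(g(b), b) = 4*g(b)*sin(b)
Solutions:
 g(b) = C1*cos(b)^4


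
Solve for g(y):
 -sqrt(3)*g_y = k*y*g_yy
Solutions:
 g(y) = C1 + y^(((re(k) - sqrt(3))*re(k) + im(k)^2)/(re(k)^2 + im(k)^2))*(C2*sin(sqrt(3)*log(y)*Abs(im(k))/(re(k)^2 + im(k)^2)) + C3*cos(sqrt(3)*log(y)*im(k)/(re(k)^2 + im(k)^2)))


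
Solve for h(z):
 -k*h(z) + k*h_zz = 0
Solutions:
 h(z) = C1*exp(-z) + C2*exp(z)


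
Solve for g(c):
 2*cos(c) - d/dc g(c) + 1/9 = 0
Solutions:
 g(c) = C1 + c/9 + 2*sin(c)


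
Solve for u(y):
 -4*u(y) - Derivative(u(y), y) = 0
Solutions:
 u(y) = C1*exp(-4*y)


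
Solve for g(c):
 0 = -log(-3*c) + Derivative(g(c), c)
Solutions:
 g(c) = C1 + c*log(-c) + c*(-1 + log(3))


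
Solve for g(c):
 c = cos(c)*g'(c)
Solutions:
 g(c) = C1 + Integral(c/cos(c), c)


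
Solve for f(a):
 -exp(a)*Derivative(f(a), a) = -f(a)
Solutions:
 f(a) = C1*exp(-exp(-a))


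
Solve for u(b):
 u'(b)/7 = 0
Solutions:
 u(b) = C1


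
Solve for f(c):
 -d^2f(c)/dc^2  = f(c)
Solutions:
 f(c) = C1*sin(c) + C2*cos(c)


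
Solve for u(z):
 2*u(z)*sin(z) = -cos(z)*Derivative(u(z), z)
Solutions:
 u(z) = C1*cos(z)^2


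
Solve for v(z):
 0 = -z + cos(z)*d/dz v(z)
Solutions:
 v(z) = C1 + Integral(z/cos(z), z)


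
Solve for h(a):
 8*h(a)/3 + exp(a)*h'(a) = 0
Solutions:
 h(a) = C1*exp(8*exp(-a)/3)


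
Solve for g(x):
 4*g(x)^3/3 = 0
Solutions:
 g(x) = 0


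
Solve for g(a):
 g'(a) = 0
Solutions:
 g(a) = C1


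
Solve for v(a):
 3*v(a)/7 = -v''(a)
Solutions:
 v(a) = C1*sin(sqrt(21)*a/7) + C2*cos(sqrt(21)*a/7)


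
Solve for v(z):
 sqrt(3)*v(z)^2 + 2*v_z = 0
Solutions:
 v(z) = 2/(C1 + sqrt(3)*z)


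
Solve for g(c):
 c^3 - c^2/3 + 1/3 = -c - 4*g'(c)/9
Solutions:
 g(c) = C1 - 9*c^4/16 + c^3/4 - 9*c^2/8 - 3*c/4


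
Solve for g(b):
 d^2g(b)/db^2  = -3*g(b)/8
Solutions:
 g(b) = C1*sin(sqrt(6)*b/4) + C2*cos(sqrt(6)*b/4)


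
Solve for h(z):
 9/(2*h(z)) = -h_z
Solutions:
 h(z) = -sqrt(C1 - 9*z)
 h(z) = sqrt(C1 - 9*z)


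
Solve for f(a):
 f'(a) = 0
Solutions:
 f(a) = C1


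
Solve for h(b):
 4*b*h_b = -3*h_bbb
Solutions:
 h(b) = C1 + Integral(C2*airyai(-6^(2/3)*b/3) + C3*airybi(-6^(2/3)*b/3), b)


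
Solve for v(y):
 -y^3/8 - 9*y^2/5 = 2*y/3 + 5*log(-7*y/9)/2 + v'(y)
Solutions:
 v(y) = C1 - y^4/32 - 3*y^3/5 - y^2/3 - 5*y*log(-y)/2 + y*(-5*log(7)/2 + 5/2 + 5*log(3))


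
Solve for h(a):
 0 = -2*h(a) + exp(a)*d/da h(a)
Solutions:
 h(a) = C1*exp(-2*exp(-a))


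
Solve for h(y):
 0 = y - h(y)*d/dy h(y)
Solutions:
 h(y) = -sqrt(C1 + y^2)
 h(y) = sqrt(C1 + y^2)


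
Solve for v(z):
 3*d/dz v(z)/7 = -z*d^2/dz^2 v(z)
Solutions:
 v(z) = C1 + C2*z^(4/7)


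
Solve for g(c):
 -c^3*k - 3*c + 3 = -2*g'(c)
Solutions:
 g(c) = C1 + c^4*k/8 + 3*c^2/4 - 3*c/2


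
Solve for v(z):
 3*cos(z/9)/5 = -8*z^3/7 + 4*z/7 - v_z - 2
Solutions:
 v(z) = C1 - 2*z^4/7 + 2*z^2/7 - 2*z - 27*sin(z/9)/5


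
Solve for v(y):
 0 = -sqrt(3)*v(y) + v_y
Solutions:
 v(y) = C1*exp(sqrt(3)*y)


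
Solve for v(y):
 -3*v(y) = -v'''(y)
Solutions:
 v(y) = C3*exp(3^(1/3)*y) + (C1*sin(3^(5/6)*y/2) + C2*cos(3^(5/6)*y/2))*exp(-3^(1/3)*y/2)


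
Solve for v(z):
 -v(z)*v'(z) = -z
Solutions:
 v(z) = -sqrt(C1 + z^2)
 v(z) = sqrt(C1 + z^2)


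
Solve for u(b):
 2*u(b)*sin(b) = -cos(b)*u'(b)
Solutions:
 u(b) = C1*cos(b)^2


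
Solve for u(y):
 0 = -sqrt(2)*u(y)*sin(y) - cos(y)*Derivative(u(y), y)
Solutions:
 u(y) = C1*cos(y)^(sqrt(2))


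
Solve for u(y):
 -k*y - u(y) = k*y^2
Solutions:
 u(y) = k*y*(-y - 1)


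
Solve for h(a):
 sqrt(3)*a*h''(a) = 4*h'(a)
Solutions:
 h(a) = C1 + C2*a^(1 + 4*sqrt(3)/3)


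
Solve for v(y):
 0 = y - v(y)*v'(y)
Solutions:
 v(y) = -sqrt(C1 + y^2)
 v(y) = sqrt(C1 + y^2)


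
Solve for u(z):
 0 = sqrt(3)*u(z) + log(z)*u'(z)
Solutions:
 u(z) = C1*exp(-sqrt(3)*li(z))


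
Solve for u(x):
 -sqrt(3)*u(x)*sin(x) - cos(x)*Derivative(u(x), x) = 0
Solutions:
 u(x) = C1*cos(x)^(sqrt(3))


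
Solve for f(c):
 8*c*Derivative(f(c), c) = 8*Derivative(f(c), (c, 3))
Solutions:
 f(c) = C1 + Integral(C2*airyai(c) + C3*airybi(c), c)


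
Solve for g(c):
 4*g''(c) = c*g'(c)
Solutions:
 g(c) = C1 + C2*erfi(sqrt(2)*c/4)


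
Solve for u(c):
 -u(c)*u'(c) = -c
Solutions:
 u(c) = -sqrt(C1 + c^2)
 u(c) = sqrt(C1 + c^2)


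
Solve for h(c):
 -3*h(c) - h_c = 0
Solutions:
 h(c) = C1*exp(-3*c)


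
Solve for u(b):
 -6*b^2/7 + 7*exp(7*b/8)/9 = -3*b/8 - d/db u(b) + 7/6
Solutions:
 u(b) = C1 + 2*b^3/7 - 3*b^2/16 + 7*b/6 - 8*exp(7*b/8)/9


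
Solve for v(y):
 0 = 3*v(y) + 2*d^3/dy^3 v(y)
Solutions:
 v(y) = C3*exp(-2^(2/3)*3^(1/3)*y/2) + (C1*sin(2^(2/3)*3^(5/6)*y/4) + C2*cos(2^(2/3)*3^(5/6)*y/4))*exp(2^(2/3)*3^(1/3)*y/4)


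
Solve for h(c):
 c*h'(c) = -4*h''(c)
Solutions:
 h(c) = C1 + C2*erf(sqrt(2)*c/4)


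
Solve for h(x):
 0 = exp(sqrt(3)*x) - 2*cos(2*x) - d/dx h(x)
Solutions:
 h(x) = C1 + sqrt(3)*exp(sqrt(3)*x)/3 - sin(2*x)


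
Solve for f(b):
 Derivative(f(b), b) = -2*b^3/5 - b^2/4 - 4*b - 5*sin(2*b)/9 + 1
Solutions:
 f(b) = C1 - b^4/10 - b^3/12 - 2*b^2 + b + 5*cos(2*b)/18


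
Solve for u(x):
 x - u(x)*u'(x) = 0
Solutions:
 u(x) = -sqrt(C1 + x^2)
 u(x) = sqrt(C1 + x^2)


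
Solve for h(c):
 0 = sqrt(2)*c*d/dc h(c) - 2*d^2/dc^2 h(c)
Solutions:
 h(c) = C1 + C2*erfi(2^(1/4)*c/2)


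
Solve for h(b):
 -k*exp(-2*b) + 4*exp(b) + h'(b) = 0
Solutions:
 h(b) = C1 - k*exp(-2*b)/2 - 4*exp(b)


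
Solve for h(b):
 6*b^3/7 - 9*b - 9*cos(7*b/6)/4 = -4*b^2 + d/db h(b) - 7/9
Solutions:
 h(b) = C1 + 3*b^4/14 + 4*b^3/3 - 9*b^2/2 + 7*b/9 - 27*sin(7*b/6)/14


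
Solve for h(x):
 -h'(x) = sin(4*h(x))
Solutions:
 h(x) = -acos((-C1 - exp(8*x))/(C1 - exp(8*x)))/4 + pi/2
 h(x) = acos((-C1 - exp(8*x))/(C1 - exp(8*x)))/4
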